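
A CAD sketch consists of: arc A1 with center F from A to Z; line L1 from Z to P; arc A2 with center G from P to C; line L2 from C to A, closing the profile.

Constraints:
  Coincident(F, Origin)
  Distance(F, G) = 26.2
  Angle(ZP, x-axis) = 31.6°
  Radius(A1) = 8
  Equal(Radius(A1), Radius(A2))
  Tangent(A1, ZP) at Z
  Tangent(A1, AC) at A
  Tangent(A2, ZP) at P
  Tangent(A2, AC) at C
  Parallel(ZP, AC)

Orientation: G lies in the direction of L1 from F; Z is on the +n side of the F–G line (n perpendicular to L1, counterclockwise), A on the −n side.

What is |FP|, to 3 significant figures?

27.4

The slot axis is L1's direction at 31.6°, so u = (cos 31.6°, sin 31.6°) = (0.852, 0.524) and n = (−sin 31.6°, cos 31.6°) = (-0.524, 0.852). F is at the origin and G lies 26.2 along u from F, so G = 26.2·u = (22.3, 13.7). Tangency of A1 to both parallel lines with radius 8.0 puts Z and A at F ± 8.0·n: Z = (-4.19, 6.81), A = (4.19, -6.81). Equal radii place P and C the same way about G: P = G + 8.0·n = (18.1, 20.5), C = G − 8.0·n = (26.5, 6.91). Then |FP| = |P − F| = 27.4.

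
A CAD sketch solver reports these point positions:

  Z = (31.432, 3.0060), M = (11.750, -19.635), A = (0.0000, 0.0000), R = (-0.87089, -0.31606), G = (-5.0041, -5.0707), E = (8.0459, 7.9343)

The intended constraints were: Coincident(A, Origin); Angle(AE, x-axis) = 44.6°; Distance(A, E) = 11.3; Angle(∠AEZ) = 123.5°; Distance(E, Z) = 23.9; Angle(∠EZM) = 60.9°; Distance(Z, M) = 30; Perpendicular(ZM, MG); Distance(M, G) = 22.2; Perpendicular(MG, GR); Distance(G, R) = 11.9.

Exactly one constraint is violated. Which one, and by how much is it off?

Distance(G, R) = 11.9 — off by 5.60.

A = (0.00, 0.00) ✓; AE at 44.60° ✓; |AE| = 11.30 ✓; ∠AEZ = 123.5° ✓; |EZ| = 23.90 ✓; ∠EZM = 60.90° ✓; |ZM| = 30.00 ✓; ∠(ZM, MG) = 90.00° ✓; |MG| = 22.20 ✓; ∠(MG, GR) = 90.00° ✓; |GR| = 6.300 ✗.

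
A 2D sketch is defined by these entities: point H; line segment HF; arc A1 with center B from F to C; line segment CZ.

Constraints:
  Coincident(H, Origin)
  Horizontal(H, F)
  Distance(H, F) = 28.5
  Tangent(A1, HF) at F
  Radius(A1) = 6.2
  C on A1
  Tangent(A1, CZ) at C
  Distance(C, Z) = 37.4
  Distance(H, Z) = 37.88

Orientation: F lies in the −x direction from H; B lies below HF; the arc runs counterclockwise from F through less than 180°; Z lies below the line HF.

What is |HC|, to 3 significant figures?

34.6

Checks: H = (0.00, 0.00) ✓; |BC| = 6.200 ✓; ∠(BC, CZ) = 90.00° ✓; |CZ| = 37.40 ✓; |HZ| = 37.88 ✓.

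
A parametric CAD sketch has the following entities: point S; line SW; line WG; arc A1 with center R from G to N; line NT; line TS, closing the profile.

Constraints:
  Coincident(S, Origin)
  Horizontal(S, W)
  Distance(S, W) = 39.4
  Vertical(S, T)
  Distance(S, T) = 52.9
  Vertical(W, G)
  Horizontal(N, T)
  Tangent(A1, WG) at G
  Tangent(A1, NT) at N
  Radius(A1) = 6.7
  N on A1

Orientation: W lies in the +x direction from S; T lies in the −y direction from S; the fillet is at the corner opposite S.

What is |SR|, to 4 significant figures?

56.60

S is at the origin; S and W share the same y with |SW| = 39.4 and W on the +x side, so W = (39.40, 0.000). ST is vertical with |ST| = 52.9 and T on the −y side, so T = (0.000, -52.90). The virtual corner opposite S is at (39.40, -52.90). The tangent condition forces RG to be normal to WG and A1 meets NT tangentially, so RN is at right angles to NT, with radius 6.7, so the center R sits 6.7 in from both sides at R = (32.70, -46.20). Then |SR| = |R − S| = 56.60.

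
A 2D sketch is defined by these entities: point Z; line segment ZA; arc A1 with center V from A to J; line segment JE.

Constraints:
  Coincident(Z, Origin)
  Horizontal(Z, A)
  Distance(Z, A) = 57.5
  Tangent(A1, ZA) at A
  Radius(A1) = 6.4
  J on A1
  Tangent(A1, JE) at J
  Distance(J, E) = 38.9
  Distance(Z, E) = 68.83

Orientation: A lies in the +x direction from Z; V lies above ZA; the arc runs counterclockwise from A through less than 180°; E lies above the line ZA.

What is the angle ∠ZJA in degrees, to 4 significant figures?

46.39°

Checks: |VJ| = 6.400 ✓; ∠(VJ, JE) = 90.00° ✓; |JE| = 38.90 ✓; |ZE| = 68.83 ✓.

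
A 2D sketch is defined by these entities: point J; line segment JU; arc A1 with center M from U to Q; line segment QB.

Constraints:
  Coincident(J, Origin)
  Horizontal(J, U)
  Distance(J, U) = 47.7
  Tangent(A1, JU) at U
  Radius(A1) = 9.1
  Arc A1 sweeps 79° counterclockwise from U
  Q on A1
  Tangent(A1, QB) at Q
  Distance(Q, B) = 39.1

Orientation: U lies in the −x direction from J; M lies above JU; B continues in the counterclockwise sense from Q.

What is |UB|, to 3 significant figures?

48.6

On A1, U sits at bearing -90° from M; a 79° counterclockwise sweep puts Q at bearing -11°, so Q = M + 9.1·(cos -11°, sin -11°) = (-38.8, 7.36). The tangent condition forces MQ to be normal to QB, so QB runs along (−sin -11°, cos -11°); with |QB| = 39.1, B = (-31.3, 45.7). Then |UB| = |B − U| = 48.6.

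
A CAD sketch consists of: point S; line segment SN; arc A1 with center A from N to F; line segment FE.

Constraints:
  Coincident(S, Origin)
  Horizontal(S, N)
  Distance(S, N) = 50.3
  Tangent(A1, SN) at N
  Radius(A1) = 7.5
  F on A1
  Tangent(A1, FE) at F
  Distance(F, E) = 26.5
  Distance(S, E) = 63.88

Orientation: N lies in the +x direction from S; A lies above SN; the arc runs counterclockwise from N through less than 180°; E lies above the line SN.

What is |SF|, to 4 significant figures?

58.36

Checks: |AF| = 7.500 ✓; ∠(AF, FE) = 90.00° ✓; |FE| = 26.50 ✓; |SE| = 63.88 ✓.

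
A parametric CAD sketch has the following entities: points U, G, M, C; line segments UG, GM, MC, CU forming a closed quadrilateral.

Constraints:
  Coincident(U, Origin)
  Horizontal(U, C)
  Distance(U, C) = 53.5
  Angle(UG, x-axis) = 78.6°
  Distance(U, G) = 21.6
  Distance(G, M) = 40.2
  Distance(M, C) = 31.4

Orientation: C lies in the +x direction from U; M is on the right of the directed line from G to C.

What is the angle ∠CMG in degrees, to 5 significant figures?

96.139°

U is at the origin; UC is horizontal with |UC| = 53.5 and C in +x, so C = (53.5, 0). UG runs at 78.6° with |UG| = 21.6, so G = (4.2694, 21.174). M is determined by |GM| = 40.2 and |MC| = 31.4 together: it lies at the intersection of circle(G, 40.2) and circle(C, 31.4). With |GC| = 53.591, the foot of the radical line on GC is 32.674 from G and the perpendicular offset is √(40.2² − 32.674²) = 23.419. Taking the right-of-GC solution: M = (25.032, -13.249).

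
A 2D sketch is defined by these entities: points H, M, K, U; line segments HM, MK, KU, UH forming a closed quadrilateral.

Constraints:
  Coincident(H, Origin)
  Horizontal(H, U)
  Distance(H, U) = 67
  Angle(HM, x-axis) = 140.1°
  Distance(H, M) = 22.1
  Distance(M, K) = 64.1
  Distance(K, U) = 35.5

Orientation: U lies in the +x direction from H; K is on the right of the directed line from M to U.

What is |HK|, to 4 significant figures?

42.33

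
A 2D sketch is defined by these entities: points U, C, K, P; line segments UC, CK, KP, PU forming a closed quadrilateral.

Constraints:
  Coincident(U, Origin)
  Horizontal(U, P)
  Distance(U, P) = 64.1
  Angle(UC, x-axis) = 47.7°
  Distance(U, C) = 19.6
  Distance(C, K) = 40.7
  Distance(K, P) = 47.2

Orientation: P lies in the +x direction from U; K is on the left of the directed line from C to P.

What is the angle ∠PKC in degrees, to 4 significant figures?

73.64°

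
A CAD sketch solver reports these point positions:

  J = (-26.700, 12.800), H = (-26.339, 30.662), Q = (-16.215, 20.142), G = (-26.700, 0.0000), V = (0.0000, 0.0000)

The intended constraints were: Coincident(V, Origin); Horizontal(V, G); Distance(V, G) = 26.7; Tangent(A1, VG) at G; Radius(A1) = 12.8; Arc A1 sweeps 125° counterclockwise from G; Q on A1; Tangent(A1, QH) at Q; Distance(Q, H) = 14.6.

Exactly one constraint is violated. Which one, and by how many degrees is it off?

Tangent(A1, QH) at Q — off by 8.90°.

V = (0.00, 0.00) ✓; V.y = 0.00, G.y = 0.00 ✓; |VG| = 26.70 ✓; ∠(JG, GV) = 90.00° ✓; |JG| = 12.80 ✓; bearing(J→Q) − bearing(J→G) = 125.0° ✓; |JQ| = 12.80 ✓; ∠(JQ, QH) = 81.10° ✗; |QH| = 14.60 ✓.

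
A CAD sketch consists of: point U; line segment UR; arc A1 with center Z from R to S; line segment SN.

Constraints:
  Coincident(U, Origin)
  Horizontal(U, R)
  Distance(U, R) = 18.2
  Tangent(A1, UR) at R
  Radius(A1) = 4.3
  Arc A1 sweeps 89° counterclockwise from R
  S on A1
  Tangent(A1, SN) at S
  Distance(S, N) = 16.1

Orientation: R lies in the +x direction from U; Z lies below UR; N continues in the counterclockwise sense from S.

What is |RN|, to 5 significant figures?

20.832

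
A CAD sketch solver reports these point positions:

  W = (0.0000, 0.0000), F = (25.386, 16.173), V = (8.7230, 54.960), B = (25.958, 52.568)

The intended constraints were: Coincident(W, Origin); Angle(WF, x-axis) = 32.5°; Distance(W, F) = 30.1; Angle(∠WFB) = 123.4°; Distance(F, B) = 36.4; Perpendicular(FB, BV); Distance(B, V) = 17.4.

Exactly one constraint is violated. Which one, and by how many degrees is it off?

Perpendicular(FB, BV) — off by 7.00°.

W = (0.00, 0.00) ✓; WF at 32.50° ✓; |WF| = 30.10 ✓; ∠WFB = 123.4° ✓; |FB| = 36.40 ✓; ∠(FB, BV) = 83.00° ✗; |BV| = 17.40 ✓.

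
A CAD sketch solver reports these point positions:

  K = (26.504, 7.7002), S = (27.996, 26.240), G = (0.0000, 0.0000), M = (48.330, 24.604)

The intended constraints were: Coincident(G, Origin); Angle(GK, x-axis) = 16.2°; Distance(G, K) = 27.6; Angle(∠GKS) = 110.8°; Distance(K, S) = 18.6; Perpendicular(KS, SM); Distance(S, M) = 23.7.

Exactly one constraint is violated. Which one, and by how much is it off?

Distance(S, M) = 23.7 — off by 3.30.

G = (0.00, 0.00) ✓; GK at 16.20° ✓; |GK| = 27.60 ✓; ∠GKS = 110.8° ✓; |KS| = 18.60 ✓; ∠(KS, SM) = 90.00° ✓; |SM| = 20.40 ✗.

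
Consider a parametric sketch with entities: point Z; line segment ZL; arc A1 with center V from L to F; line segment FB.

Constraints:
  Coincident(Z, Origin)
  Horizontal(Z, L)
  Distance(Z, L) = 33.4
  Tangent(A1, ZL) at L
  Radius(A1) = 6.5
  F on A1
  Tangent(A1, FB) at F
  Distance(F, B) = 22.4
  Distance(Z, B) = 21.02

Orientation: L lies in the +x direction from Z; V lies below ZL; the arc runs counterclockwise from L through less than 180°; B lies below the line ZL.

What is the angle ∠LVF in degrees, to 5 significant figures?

42.627°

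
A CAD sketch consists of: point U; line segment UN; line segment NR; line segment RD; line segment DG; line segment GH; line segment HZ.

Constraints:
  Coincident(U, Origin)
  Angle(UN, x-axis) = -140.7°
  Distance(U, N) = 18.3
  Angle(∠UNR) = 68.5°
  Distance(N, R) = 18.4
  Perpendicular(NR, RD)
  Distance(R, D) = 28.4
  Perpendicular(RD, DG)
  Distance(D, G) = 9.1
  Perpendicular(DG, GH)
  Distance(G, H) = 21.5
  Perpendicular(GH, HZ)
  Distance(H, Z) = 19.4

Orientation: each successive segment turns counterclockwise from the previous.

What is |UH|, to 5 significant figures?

10.453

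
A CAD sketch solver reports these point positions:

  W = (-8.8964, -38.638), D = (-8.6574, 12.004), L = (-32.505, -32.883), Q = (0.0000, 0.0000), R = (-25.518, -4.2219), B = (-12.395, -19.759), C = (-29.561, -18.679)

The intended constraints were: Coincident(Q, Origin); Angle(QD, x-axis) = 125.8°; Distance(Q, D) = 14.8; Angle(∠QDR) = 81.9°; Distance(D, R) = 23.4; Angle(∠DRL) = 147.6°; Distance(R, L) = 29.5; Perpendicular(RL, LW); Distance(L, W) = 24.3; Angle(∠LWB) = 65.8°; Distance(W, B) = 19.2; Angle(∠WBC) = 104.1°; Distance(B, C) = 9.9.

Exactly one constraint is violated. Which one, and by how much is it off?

Distance(B, C) = 9.9 — off by 7.30.

Q = (0.00, 0.00) ✓; QD at 125.8° ✓; |QD| = 14.80 ✓; ∠QDR = 81.90° ✓; |DR| = 23.40 ✓; ∠DRL = 147.6° ✓; |RL| = 29.50 ✓; ∠(RL, LW) = 90.00° ✓; |LW| = 24.30 ✓; ∠LWB = 65.80° ✓; |WB| = 19.20 ✓; ∠WBC = 104.1° ✓; |BC| = 17.20 ✗.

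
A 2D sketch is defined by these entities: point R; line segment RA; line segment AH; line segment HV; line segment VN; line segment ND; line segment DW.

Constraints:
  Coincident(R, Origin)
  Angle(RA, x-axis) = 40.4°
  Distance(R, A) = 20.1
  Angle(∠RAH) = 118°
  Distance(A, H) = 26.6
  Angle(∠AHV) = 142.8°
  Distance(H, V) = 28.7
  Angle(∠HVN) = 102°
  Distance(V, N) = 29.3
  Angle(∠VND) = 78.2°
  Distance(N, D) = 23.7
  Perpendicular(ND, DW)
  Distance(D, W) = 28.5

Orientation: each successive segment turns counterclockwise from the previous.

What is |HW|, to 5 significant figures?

10.995

R is at the origin; RA runs at 40.4° with length 20.1, so A = (15.307, 13.027). ∠RAH = 118.0° gives AH at 102.40° from the x-axis; with |AH| = 26.6, H = (9.5950, 39.007). ∠AHV = 142.8° gives HV at 139.60° from the x-axis; with |HV| = 28.7, V = (-12.261, 57.608). ∠HVN = 102.0° gives VN at -142.40° from the x-axis; with |VN| = 29.3, N = (-35.475, 39.730). ∠VND = 78.2° gives ND at -40.600° from the x-axis; with |ND| = 23.7, D = (-17.481, 24.307). ND ⟂ DW, so DW runs at 49.400°; with |DW| = 28.5, W = (1.0665, 45.946). Then |HW| = |W − H| = 10.995.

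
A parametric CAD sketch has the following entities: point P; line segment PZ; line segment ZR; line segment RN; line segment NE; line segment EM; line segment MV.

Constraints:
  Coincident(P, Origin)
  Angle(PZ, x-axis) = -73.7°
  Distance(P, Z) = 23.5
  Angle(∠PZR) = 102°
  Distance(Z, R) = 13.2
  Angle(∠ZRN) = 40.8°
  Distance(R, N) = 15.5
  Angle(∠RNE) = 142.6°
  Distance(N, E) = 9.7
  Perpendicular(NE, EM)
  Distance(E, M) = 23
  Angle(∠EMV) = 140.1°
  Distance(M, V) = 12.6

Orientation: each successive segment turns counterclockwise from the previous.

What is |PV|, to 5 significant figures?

45.458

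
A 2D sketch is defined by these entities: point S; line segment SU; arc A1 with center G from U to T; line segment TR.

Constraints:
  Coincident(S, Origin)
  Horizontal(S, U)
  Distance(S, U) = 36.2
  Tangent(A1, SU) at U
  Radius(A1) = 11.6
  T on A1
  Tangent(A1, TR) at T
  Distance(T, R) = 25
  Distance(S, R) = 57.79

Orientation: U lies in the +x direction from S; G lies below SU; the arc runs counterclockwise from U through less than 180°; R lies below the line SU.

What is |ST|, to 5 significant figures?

33.290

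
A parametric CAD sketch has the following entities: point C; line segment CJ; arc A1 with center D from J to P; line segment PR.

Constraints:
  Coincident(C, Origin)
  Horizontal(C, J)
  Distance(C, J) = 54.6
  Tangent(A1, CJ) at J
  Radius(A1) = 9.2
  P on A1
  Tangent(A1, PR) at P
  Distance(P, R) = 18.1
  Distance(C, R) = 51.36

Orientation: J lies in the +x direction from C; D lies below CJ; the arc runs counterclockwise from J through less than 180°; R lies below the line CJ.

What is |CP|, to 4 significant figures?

46.21

Checks: |DJ| = 9.200 ✓; |DP| = 9.200 ✓; ∠(DP, PR) = 90.00° ✓; |PR| = 18.10 ✓; |CR| = 51.36 ✓.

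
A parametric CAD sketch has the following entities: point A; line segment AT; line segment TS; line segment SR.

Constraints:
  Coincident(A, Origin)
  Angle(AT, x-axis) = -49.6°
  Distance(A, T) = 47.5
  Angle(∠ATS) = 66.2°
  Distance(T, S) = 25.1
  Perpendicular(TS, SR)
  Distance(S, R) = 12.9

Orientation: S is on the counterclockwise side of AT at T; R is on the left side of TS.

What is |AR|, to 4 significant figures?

31.13

A is at the origin; AT runs at -49.6° with length 47.5, so T = 47.5·(cos -49.6°, sin -49.6°) = (30.79, -36.17). ∠ATS = 66.2°, so TS runs at -49.6° + (180° − 66.2°) = 64.20° from the x-axis; with |TS| = 25.1, S = T + 25.1·(cos 64.20°, sin 64.20°) = (41.71, -13.58). The perpendicularity gives SR at right angles to TS; with |SR| = 12.9 on the left of TS, R = S + 12.9·(-0.9003, 0.4352) = (30.10, -7.961). Then |AR| = |R − A| = 31.13.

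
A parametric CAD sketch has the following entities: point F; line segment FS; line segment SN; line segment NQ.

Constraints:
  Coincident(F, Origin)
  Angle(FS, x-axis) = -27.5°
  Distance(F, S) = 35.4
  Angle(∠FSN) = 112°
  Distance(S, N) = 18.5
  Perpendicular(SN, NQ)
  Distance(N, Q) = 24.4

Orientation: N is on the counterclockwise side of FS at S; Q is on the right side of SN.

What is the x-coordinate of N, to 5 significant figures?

45.468

F is at the origin; FS runs at -27.5° with length 35.4, so S = 35.4·(cos -27.5°, sin -27.5°) = (31.400, -16.346). ∠FSN = 112.0°, so SN runs at -27.5° + (180° − 112.0°) = 40.500° from the x-axis; with |SN| = 18.5, N = S + 18.5·(cos 40.500°, sin 40.500°) = (45.468, -4.3311). So N.x = 45.468.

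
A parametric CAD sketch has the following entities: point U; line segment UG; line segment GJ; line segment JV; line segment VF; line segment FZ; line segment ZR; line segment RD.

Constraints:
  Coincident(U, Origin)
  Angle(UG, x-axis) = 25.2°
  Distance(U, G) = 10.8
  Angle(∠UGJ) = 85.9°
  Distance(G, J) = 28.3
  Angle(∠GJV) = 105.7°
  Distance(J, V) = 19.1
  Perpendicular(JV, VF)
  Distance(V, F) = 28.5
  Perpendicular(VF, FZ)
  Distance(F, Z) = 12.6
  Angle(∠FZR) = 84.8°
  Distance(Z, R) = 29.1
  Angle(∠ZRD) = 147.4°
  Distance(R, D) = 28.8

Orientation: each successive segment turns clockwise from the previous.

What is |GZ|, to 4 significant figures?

14.21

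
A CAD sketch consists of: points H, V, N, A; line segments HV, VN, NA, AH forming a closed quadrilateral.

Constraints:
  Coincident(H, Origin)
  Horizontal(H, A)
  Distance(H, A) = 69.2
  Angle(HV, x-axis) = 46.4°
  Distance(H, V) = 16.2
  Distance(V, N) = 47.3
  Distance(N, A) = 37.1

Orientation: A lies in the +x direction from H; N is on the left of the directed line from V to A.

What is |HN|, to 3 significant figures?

62.8

H is at the origin; HA is horizontal with |HA| = 69.2 and A in +x, so A = (69.2, 0). HV runs at 46.4° with |HV| = 16.2, so V = (11.2, 11.7). N is determined by |VN| = 47.3 and |NA| = 37.1 together: it lies at the intersection of circle(V, 47.3) and circle(A, 37.1). With |VA| = 59.2, the foot of the radical line on VA is 36.9 from V and the perpendicular offset is √(47.3² − 36.9²) = 29.6. Taking the left-of-VA solution: N = (53.2, 33.5).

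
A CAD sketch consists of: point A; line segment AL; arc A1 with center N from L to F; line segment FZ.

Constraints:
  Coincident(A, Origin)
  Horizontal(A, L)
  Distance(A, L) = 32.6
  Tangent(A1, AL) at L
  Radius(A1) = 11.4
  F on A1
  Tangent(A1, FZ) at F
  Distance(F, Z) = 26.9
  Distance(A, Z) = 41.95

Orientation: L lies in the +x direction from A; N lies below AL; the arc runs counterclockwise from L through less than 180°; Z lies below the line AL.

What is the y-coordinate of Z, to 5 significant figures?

-37.330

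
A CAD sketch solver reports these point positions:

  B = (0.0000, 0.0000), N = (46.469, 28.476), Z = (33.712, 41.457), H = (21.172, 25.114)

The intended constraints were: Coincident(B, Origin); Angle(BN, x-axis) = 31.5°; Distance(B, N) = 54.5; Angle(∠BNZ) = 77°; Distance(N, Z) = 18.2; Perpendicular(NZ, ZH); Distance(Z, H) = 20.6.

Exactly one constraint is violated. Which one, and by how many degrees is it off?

Perpendicular(NZ, ZH) — off by 8.00°.

B = (0.00, 0.00) ✓; BN at 31.50° ✓; |BN| = 54.50 ✓; ∠BNZ = 77.00° ✓; |NZ| = 18.20 ✓; ∠(NZ, ZH) = 98.00° ✗; |ZH| = 20.60 ✓.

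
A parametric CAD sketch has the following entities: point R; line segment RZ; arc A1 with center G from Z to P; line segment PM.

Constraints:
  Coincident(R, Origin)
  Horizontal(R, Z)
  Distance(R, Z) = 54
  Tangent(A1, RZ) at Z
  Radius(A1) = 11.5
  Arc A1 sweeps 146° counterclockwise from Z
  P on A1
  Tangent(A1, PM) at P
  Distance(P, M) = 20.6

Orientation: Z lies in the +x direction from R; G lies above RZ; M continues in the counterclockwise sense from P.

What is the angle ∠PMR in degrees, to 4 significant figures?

109.1°

R is at the origin; R and Z share the same y with |RZ| = 54.0 and Z on the +x side, so Z = (54.00, 0.000). The tangent condition forces GZ to be normal to RZ, so G = Z + (0, 11.5) = (54.00, 11.50). On A1, Z sits at bearing -90° from G; a 146° counterclockwise sweep puts P at bearing 56°, so P = G + 11.5·(cos 56°, sin 56°) = (60.43, 21.03). Since A1 is tangent to PM there, GP ⟂ PM, so PM runs along (−sin 56°, cos 56°); with |PM| = 20.6, M = (43.35, 32.55). Then cos ∠PMR = MP·MR / (|MP||MR|), giving 109.1°.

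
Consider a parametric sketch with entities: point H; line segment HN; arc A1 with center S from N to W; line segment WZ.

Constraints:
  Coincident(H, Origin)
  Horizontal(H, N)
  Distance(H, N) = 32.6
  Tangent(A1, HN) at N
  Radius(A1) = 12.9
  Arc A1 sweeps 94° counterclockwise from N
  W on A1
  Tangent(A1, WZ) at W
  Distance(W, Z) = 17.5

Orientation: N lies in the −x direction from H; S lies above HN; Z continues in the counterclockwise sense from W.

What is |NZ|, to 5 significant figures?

33.357

H is at the origin; HN is horizontal with |HN| = 32.6 and N on the −x side, so N = (-32.600, 0.0000). The tangent condition forces SN to be normal to HN, so S = N + (0, 12.9) = (-32.600, 12.900). On A1, N sits at bearing -90° from S; a 94° counterclockwise sweep puts W at bearing 4°, so W = S + 12.9·(cos 4°, sin 4°) = (-19.731, 13.800). A1 meets WZ tangentially, so SW is at right angles to WZ, so WZ runs along (−sin 4°, cos 4°); with |WZ| = 17.5, Z = (-20.952, 31.257). Then |NZ| = |Z − N| = 33.357.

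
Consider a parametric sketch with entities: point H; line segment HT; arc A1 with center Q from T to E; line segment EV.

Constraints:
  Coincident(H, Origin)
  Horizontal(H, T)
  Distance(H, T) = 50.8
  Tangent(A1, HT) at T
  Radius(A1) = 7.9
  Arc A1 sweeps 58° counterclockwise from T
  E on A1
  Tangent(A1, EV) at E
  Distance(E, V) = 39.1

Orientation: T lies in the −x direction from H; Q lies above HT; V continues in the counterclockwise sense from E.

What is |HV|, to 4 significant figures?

43.66

H is at the origin; H and T share the same y with |HT| = 50.8 and T on the −x side, so T = (-50.80, 0.000). Tangency of A1 to HT means the radius QT is perpendicular to HT, so Q = T + (0, 7.9) = (-50.80, 7.900). On A1, T sits at bearing -90° from Q; a 58° counterclockwise sweep puts E at bearing -32°, so E = Q + 7.9·(cos -32°, sin -32°) = (-44.10, 3.714). The tangent condition forces QE to be normal to EV, so EV runs along (−sin -32°, cos -32°); with |EV| = 39.1, V = (-23.38, 36.87). Then |HV| = |V − H| = 43.66.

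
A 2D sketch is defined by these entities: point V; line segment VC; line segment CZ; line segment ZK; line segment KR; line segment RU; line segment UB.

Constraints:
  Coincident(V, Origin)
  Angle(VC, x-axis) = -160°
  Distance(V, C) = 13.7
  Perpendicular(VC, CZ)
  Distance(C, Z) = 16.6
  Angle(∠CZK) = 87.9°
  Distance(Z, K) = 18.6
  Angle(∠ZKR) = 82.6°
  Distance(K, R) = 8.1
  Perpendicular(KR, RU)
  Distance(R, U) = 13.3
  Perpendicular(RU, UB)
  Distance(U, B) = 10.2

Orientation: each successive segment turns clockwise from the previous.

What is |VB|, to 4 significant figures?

21.67

V is at the origin; VC runs at -160.0° with length 13.7, so C = (-12.87, -4.686). VC is perpendicular to CZ, so CZ runs at 110.0°; with |CZ| = 16.6, Z = (-18.55, 10.91). ∠CZK = 87.9° gives ZK at 17.90° from the x-axis; with |ZK| = 18.6, K = (-0.8517, 16.63). ∠ZKR = 82.6° gives KR at -79.50° from the x-axis; with |KR| = 8.1, R = (0.6244, 8.666). KR is perpendicular to RU, so RU runs at -169.5°; with |RU| = 13.3, U = (-12.45, 6.242). The perpendicularity gives UB at right angles to RU, so UB runs at 100.5°; with |UB| = 10.2, B = (-14.31, 16.27). Then |VB| = |B − V| = 21.67.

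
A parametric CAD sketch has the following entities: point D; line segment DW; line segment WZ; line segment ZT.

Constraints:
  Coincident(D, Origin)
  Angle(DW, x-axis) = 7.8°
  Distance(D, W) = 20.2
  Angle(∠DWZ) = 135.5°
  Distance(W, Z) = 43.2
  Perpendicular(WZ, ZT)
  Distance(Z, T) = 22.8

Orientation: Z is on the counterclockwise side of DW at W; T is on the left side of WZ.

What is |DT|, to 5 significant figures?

58.252

D is at the origin; DW runs at 7.8° with length 20.2, so W = 20.2·(cos 7.8°, sin 7.8°) = (20.013, 2.7415). ∠DWZ = 135.5°, so WZ runs at 7.8° + (180° − 135.5°) = 52.300° from the x-axis; with |WZ| = 43.2, Z = W + 43.2·(cos 52.300°, sin 52.300°) = (46.431, 36.922). WZ is perpendicular to ZT; with |ZT| = 22.8 on the left of WZ, T = Z + 22.8·(-0.79122, 0.61153) = (28.391, 50.865). Then |DT| = |T − D| = 58.252.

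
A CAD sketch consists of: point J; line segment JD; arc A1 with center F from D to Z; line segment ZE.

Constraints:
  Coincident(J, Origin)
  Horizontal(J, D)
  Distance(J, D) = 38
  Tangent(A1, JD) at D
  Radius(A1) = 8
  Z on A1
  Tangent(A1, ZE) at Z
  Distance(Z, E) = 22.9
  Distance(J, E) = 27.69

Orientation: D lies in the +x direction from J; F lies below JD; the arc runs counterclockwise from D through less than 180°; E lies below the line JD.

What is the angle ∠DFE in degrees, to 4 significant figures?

123.2°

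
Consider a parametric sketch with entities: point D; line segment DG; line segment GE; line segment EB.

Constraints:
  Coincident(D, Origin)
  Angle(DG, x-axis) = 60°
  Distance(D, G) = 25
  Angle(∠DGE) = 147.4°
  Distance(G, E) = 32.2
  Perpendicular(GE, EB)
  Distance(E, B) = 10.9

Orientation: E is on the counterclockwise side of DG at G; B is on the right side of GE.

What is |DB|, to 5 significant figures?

58.572

∠DGE = 147.4°, so GE runs at 60.0° + (180° − 147.4°) = 92.600° from the x-axis; with |GE| = 32.2, E = G + 32.2·(cos 92.600°, sin 92.600°) = (11.039, 53.817). GE ⟂ EB; with |EB| = 10.9 on the right of GE, B = E + 10.9·(0.99897, 0.045363) = (21.928, 54.312). Then |DB| = |B − D| = 58.572.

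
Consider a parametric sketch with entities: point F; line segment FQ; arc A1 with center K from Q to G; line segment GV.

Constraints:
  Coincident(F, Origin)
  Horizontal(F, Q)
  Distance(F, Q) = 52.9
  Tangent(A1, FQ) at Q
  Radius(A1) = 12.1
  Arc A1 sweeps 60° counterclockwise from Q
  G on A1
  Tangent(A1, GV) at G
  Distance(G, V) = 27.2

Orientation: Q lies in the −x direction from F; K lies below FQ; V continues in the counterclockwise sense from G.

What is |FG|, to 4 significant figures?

63.67

F is at the origin; F and Q share the same y with |FQ| = 52.9 and Q on the −x side, so Q = (-52.90, 0.000). A1 meets FQ tangentially, so KQ is at right angles to FQ, so K = Q + (0, -12.1) = (-52.90, -12.10). On A1, Q sits at bearing 90° from K; a 60° counterclockwise sweep puts G at bearing 150°, so G = K + 12.1·(cos 150°, sin 150°) = (-63.38, -6.050). Then |FG| = |G − F| = 63.67.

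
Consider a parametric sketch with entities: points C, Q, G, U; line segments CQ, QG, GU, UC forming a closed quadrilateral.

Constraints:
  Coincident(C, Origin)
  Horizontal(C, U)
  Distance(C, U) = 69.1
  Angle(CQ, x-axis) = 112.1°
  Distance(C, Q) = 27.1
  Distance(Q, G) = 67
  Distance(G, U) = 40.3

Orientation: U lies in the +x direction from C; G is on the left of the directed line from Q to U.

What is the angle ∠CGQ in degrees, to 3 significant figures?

23.3°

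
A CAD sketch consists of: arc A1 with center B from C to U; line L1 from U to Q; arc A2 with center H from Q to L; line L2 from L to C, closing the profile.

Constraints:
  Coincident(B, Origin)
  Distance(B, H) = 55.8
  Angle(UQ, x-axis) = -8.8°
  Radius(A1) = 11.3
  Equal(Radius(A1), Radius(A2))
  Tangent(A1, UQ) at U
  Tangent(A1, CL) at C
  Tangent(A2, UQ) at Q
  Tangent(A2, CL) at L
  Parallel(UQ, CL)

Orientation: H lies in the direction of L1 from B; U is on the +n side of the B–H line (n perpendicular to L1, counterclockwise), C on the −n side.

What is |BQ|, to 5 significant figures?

56.933

The slot axis is L1's direction at -8.8°, so u = (cos -8.8°, sin -8.8°) = (0.98823, -0.15299) and n = (−sin -8.8°, cos -8.8°) = (0.15299, 0.98823). B is at the origin and H lies 55.8 along u from B, so H = 55.8·u = (55.143, -8.5366). Tangency of A1 to both parallel lines with radius 11.3 puts U and C at B ± 11.3·n: U = (1.7287, 11.167), C = (-1.7287, -11.167). Equal radii place Q and L the same way about H: Q = H + 11.3·n = (56.872, 2.6304), L = H − 11.3·n = (53.414, -19.704). Then |BQ| = |Q − B| = 56.933.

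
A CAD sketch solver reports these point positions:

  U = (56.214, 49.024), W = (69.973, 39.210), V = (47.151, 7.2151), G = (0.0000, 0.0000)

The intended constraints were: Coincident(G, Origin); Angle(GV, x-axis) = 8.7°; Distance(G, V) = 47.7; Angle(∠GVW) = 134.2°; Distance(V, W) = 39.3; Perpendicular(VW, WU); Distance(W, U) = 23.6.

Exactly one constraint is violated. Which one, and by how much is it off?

Distance(W, U) = 23.6 — off by 6.70.

G = (0.00, 0.00) ✓; GV at 8.700° ✓; |GV| = 47.70 ✓; ∠GVW = 134.2° ✓; |VW| = 39.30 ✓; ∠(VW, WU) = 90.00° ✓; |WU| = 16.90 ✗.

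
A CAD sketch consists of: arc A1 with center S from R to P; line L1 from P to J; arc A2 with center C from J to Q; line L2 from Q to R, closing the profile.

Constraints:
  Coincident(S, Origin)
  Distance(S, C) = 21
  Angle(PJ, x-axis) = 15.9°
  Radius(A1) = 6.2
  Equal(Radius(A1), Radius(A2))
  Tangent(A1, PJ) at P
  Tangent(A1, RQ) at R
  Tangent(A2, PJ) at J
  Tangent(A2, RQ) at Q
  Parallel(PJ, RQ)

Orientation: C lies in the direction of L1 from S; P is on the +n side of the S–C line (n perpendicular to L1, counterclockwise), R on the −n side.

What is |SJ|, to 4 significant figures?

21.90

Tangency of A1 to both parallel lines with radius 6.2 puts P and R at S ± 6.2·n: P = (-1.699, 5.963), R = (1.699, -5.963). Equal radii place J and Q the same way about C: J = C + 6.2·n = (18.50, 11.72), Q = C − 6.2·n = (21.90, -0.2097). Then |SJ| = |J − S| = 21.90.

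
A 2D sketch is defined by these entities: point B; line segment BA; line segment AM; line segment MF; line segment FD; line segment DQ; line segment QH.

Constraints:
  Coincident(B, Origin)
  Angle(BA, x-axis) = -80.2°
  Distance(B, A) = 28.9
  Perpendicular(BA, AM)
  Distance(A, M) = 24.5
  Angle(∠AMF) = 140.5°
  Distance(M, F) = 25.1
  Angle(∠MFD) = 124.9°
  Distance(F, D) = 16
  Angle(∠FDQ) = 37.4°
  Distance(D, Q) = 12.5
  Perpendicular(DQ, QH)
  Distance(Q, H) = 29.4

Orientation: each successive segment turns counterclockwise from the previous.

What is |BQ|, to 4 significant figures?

36.59

B is at the origin; BA runs at -80.2° with length 28.9, so A = (4.919, -28.48). BA is perpendicular to AM, so AM runs at 9.800°; with |AM| = 24.5, M = (29.06, -24.31). ∠AMF = 140.5° gives MF at 49.30° from the x-axis; with |MF| = 25.1, F = (45.43, -5.279). ∠MFD = 124.9° gives FD at 104.4° from the x-axis; with |FD| = 16.0, D = (41.45, 10.22). ∠FDQ = 37.4° gives DQ at -113.0° from the x-axis; with |DQ| = 12.5, Q = (36.57, -1.288). Then |BQ| = |Q − B| = 36.59.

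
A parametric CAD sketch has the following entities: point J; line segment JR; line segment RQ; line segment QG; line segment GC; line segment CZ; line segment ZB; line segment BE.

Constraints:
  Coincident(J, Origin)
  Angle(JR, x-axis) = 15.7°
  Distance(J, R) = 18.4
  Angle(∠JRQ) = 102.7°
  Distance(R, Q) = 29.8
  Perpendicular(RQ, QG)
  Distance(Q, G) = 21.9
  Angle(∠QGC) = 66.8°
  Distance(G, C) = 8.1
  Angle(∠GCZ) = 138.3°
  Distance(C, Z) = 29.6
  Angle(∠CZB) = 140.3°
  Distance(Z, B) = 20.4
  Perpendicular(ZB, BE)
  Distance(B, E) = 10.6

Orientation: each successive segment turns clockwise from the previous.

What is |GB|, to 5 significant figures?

51.909

J is at the origin; JR runs at 15.7° with length 18.4, so R = (17.714, 4.9790). ∠JRQ = 102.7° gives RQ at -61.600° from the x-axis; with |RQ| = 29.8, Q = (31.887, -21.234). The perpendicularity gives QG at right angles to RQ, so QG runs at -151.60°; with |QG| = 21.9, G = (12.623, -31.651). ∠QGC = 66.8° gives GC at 95.200° from the x-axis; with |GC| = 8.1, C = (11.889, -23.584). ∠GCZ = 138.3° gives CZ at 53.500° from the x-axis; with |CZ| = 29.6, Z = (29.495, 0.21018). ∠CZB = 140.3° gives ZB at 13.800° from the x-axis; with |ZB| = 20.4, B = (49.307, 5.0763). Then |GB| = |B − G| = 51.909.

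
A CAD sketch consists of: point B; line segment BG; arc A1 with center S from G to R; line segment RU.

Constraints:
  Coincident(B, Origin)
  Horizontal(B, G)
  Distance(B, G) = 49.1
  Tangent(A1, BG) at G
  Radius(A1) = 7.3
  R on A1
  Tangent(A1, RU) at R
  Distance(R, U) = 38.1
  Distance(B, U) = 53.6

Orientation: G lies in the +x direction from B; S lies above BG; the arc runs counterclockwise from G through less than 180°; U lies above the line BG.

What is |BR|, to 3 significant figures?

56.2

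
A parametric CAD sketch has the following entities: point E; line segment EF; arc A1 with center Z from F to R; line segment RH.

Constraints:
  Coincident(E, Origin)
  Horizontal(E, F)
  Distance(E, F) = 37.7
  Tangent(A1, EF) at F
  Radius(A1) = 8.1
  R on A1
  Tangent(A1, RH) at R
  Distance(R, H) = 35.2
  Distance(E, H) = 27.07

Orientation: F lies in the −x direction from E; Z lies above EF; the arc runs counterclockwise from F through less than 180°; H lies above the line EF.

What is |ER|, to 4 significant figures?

32.23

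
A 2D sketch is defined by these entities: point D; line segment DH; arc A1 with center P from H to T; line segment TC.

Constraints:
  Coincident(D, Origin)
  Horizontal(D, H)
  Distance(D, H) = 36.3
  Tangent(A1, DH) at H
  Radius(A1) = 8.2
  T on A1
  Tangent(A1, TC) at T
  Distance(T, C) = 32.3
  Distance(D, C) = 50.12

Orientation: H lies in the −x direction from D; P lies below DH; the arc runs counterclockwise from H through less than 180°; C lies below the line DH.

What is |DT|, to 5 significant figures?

45.219

D is at the origin; D and H share the same y with |DH| = 36.3 and H on the −x side, so H = (-36.300, 0.0000). The tangent condition forces PH to be normal to DH, so P = H + (0, -8.2) = (-36.300, -8.2000). Since PT ⟂ TC (tangency), |PC| = √(8.2² + 32.3²) = 33.325 regardless of where T sits on A1. So C lies on both circle(D, 50.12) and circle(P, 33.325); the below-DH intersection is C = (-29.174, -40.754). T is the foot of the tangent from C: T = (-43.633, -11.871).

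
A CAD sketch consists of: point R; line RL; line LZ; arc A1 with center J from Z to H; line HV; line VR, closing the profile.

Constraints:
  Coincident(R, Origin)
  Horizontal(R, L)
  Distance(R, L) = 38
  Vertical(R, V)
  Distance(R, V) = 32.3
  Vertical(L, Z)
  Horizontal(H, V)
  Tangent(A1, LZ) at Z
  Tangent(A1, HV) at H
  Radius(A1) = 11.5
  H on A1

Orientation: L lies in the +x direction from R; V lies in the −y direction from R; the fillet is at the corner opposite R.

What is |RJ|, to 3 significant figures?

33.7

R is at the origin; RL is horizontal with |RL| = 38.0 and L on the +x side, so L = (38.0, 0.00). RV is vertical with |RV| = 32.3 and V on the −y side, so V = (0.00, -32.3). The virtual corner opposite R is at (38.0, -32.3). Tangency of A1 to LZ means the radius JZ is perpendicular to LZ and A1 meets HV tangentially, so JH is at right angles to HV, with radius 11.5, so the center J sits 11.5 in from both sides at J = (26.5, -20.8). Then |RJ| = |J − R| = 33.7.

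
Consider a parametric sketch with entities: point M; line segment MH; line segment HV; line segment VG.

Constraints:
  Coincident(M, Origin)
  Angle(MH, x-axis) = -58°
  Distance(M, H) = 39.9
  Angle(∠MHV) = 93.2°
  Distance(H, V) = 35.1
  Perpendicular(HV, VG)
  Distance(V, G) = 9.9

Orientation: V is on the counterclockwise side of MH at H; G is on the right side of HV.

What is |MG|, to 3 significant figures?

62.2

∠MHV = 93.2°, so HV runs at -58.0° + (180° − 93.2°) = 28.8° from the x-axis; with |HV| = 35.1, V = H + 35.1·(cos 28.8°, sin 28.8°) = (51.9, -16.9). The perpendicularity gives VG at right angles to HV; with |VG| = 9.9 on the right of HV, G = V + 9.9·(0.482, -0.876) = (56.7, -25.6). Then |MG| = |G − M| = 62.2.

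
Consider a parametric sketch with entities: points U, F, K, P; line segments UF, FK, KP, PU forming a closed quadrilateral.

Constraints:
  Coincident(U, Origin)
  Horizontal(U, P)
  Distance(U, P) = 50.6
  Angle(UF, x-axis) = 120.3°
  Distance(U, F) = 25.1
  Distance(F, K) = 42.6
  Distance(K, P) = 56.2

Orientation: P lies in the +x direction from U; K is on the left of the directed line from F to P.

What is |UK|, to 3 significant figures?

52.2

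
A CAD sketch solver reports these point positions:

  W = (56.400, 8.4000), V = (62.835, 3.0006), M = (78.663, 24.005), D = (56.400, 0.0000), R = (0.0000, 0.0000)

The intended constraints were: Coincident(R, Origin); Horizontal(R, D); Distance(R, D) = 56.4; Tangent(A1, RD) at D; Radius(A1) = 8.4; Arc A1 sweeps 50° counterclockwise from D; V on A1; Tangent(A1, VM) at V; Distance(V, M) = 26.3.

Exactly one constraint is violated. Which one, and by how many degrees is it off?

Tangent(A1, VM) at V — off by 3.00°.

R = (0.00, 0.00) ✓; R.y = 0.00, D.y = 0.00 ✓; |RD| = 56.40 ✓; ∠(WD, DR) = 90.00° ✓; |WD| = 8.400 ✓; bearing(W→V) − bearing(W→D) = 50.00° ✓; |WV| = 8.400 ✓; ∠(WV, VM) = 87.00° ✗; |VM| = 26.30 ✓.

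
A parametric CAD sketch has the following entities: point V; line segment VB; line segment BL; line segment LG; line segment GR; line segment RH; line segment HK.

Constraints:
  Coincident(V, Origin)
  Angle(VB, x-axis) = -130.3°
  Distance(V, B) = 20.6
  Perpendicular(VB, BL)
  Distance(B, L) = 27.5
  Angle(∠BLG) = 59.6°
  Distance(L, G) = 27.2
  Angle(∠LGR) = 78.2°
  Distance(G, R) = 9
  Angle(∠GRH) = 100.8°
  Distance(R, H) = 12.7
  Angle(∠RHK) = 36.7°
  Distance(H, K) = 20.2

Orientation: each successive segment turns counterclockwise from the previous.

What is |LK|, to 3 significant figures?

29.2

∠GRH = 100.8° gives RH at -98.9° from the x-axis; with |RH| = 12.7, H = (1.37, -19.5). ∠RHK = 36.7° gives HK at 44.4° from the x-axis; with |HK| = 20.2, K = (15.8, -5.42). Then |LK| = |K − L| = 29.2.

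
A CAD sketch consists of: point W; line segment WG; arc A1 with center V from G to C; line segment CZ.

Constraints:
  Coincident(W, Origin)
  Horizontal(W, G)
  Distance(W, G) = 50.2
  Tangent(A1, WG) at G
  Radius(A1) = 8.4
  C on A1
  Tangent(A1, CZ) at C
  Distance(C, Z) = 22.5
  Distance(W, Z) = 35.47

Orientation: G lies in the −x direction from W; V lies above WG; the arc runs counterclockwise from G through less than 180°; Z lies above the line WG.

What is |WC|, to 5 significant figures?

43.901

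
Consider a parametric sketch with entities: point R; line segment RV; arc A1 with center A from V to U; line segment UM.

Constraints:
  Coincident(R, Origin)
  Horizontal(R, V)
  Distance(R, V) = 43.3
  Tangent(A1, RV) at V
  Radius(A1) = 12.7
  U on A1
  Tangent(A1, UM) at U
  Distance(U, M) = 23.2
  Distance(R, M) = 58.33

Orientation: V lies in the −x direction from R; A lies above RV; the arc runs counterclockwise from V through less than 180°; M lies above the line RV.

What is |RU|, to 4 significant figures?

37.23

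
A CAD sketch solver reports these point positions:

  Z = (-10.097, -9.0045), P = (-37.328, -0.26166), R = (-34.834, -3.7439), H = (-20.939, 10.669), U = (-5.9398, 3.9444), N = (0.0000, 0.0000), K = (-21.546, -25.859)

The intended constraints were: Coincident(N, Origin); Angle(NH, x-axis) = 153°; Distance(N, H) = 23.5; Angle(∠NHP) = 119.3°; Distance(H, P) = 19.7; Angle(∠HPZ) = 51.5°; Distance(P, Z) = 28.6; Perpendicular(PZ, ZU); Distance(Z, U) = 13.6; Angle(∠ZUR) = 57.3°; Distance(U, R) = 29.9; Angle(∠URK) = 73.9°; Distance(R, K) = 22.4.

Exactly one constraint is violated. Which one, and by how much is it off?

Distance(R, K) = 22.4 — off by 3.40.

N = (0.00, 0.00) ✓; NH at 153.0° ✓; |NH| = 23.50 ✓; ∠NHP = 119.3° ✓; |HP| = 19.70 ✓; ∠HPZ = 51.50° ✓; |PZ| = 28.60 ✓; ∠(PZ, ZU) = 90.00° ✓; |ZU| = 13.60 ✓; ∠ZUR = 57.30° ✓; |UR| = 29.90 ✓; ∠URK = 73.90° ✓; |RK| = 25.80 ✗.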